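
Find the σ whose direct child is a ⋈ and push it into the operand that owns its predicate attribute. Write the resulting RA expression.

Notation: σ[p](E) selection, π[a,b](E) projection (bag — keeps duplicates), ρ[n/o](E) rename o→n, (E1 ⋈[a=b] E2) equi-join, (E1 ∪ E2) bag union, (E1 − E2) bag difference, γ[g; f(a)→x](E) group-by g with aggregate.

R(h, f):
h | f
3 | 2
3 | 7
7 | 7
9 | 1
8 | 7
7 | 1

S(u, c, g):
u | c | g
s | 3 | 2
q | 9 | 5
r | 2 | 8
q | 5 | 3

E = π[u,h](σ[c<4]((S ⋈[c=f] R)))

σ filters on c, owned by the left side.
E' = π[u,h]((σ[c<4](S) ⋈[c=f] R))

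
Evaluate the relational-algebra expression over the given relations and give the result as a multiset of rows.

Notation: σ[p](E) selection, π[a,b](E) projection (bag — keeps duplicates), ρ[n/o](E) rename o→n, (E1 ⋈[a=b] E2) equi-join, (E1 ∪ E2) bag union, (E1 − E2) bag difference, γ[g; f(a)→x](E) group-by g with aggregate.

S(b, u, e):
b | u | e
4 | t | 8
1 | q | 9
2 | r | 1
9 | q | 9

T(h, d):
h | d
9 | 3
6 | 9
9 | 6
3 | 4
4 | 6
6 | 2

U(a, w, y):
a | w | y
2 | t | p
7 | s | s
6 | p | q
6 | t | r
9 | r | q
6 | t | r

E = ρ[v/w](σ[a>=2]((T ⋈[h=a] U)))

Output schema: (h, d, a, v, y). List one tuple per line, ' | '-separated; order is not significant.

Row counts bottom-up:
  T → 6
  U → 6
  (T ⋈[h=a] U) → 8
  σ[a>=2]((T ⋈[h=a] U)) → 8
  ρ[v/w](σ[a>=2]((T ⋈[h=a] U))) → 8

== RESULT ==
h | d | a | v | y
6 | 2 | 6 | p | q
6 | 2 | 6 | t | r
6 | 2 | 6 | t | r
6 | 9 | 6 | p | q
6 | 9 | 6 | t | r
6 | 9 | 6 | t | r
9 | 3 | 9 | r | q
9 | 6 | 9 | r | q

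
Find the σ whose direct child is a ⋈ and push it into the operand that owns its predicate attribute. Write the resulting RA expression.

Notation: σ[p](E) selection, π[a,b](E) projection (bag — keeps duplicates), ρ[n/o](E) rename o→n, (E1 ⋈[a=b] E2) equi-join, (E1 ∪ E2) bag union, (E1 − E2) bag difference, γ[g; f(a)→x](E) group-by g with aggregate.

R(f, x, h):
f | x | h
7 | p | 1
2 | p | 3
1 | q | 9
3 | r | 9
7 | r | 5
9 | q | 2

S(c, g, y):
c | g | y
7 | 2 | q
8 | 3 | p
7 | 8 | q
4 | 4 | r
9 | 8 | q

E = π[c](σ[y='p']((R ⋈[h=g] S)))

σ filters on y, owned by the right side.
E' = π[c]((R ⋈[h=g] σ[y='p'](S)))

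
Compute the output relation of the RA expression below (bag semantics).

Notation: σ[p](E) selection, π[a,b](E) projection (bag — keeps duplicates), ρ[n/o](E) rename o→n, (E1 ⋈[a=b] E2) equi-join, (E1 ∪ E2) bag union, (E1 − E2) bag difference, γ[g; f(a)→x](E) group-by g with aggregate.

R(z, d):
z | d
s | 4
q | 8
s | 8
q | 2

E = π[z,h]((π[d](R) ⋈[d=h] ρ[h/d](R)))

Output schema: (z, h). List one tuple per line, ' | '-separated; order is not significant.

Per-node cardinality:
  R → 4
  π[d](R) → 4
  R → 4
  ρ[h/d](R) → 4
  (π[d](R) ⋈[d=h] ρ[h/d](R)) → 6
  π[z,h]((π[d](R) ⋈[d=h] ρ[h/d](R))) → 6

== RESULT ==
z | h
q | 2
q | 8
q | 8
s | 4
s | 8
s | 8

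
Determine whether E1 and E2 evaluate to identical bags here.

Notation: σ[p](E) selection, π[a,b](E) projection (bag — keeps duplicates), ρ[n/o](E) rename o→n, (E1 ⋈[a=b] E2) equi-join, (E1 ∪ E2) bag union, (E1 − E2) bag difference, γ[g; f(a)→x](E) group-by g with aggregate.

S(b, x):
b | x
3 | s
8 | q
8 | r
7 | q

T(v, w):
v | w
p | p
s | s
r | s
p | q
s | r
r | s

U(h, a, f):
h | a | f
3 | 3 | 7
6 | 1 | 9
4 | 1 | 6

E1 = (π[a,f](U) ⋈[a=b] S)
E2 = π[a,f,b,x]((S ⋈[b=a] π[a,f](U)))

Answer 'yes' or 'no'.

E1 row counts bottom-up:
  U → 3
  π[a,f](U) → 3
  S → 4
  (π[a,f](U) ⋈[a=b] S) → 1
E2 row counts bottom-up:
  S → 4
  U → 3
  π[a,f](U) → 3
  (S ⋈[b=a] π[a,f](U)) → 1
  π[a,f,b,x]((S ⋈[b=a] π[a,f](U))) → 1

E1 and E2 produce the same multiset:
a | f | b | x
3 | 7 | 3 | s

yes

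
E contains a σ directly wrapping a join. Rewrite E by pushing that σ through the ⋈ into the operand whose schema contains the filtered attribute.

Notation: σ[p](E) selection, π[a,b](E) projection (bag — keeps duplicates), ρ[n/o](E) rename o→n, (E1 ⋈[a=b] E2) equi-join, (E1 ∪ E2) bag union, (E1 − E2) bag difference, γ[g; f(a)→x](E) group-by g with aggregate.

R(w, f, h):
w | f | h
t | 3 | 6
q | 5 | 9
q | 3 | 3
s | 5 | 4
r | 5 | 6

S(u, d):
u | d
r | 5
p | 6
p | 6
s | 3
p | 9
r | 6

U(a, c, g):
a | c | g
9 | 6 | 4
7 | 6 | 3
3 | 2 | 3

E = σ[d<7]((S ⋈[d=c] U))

σ filters on d, owned by the left side.
E' = (σ[d<7](S) ⋈[d=c] U)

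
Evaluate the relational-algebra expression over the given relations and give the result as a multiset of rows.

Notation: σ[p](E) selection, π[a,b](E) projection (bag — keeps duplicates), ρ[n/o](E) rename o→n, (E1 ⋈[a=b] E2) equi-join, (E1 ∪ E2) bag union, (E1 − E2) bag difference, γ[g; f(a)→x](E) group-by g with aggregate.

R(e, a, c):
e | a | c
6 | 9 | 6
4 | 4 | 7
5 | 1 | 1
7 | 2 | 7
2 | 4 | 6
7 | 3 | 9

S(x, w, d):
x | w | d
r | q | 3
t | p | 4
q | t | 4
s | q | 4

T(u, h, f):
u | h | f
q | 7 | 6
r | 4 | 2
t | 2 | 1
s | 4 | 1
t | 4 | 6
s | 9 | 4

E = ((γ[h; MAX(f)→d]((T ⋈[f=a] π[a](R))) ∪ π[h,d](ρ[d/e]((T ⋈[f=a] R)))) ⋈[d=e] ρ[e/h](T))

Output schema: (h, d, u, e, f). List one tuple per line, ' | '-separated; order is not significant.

Stepwise |·|:
  T → 6
  R → 6
  π[a](R) → 6
  (T ⋈[f=a] π[a](R)) → 5
  γ[h; MAX(f)→d]((T ⋈[f=a] π[a](R))) → 3
  T → 6
  R → 6
  (T ⋈[f=a] R) → 5
  ρ[d/e]((T ⋈[f=a] R)) → 5
  π[h,d](ρ[d/e]((T ⋈[f=a] R))) → 5
  (γ[h; MAX(f)→d]((T ⋈[f=a] π[a](R))) ∪ π[h,d](ρ[d/e]((T ⋈[f=a] R)))) → 8
  T → 6
  ρ[e/h](T) → 6
  ((γ[h; MAX(f)→d]((T ⋈[f=a] π[a](R))) ∪ π[h,d](ρ[d/e]((T ⋈[f=a] R)))) ⋈[d=e] ρ[e/h](T)) → 9

== RESULT ==
h | d | u | e | f
4 | 2 | t | 2 | 1
4 | 7 | q | 7 | 6
9 | 2 | t | 2 | 1
9 | 4 | r | 4 | 2
9 | 4 | r | 4 | 2
9 | 4 | s | 4 | 1
9 | 4 | s | 4 | 1
9 | 4 | t | 4 | 6
9 | 4 | t | 4 | 6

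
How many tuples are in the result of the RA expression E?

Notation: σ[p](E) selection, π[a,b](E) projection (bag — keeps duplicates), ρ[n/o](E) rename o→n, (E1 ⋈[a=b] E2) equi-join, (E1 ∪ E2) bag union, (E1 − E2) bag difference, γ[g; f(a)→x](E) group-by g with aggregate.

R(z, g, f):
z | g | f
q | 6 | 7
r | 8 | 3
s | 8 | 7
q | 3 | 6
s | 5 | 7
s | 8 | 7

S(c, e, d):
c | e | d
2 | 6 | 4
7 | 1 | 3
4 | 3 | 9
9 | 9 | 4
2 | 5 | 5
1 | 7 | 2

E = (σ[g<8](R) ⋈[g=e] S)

Per-node cardinality:
  R → 6
  σ[g<8](R) → 3
  S → 6
  (σ[g<8](R) ⋈[g=e] S) → 3

|E| = 3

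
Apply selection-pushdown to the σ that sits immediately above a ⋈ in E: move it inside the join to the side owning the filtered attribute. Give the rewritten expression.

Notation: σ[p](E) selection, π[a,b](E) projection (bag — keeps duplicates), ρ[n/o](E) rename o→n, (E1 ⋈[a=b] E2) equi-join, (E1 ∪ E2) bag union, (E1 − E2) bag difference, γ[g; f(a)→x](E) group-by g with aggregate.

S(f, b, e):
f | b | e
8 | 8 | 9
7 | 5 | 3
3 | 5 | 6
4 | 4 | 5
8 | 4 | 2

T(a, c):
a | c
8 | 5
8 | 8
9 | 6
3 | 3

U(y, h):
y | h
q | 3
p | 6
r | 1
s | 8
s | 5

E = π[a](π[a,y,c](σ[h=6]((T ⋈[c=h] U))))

σ filters on h, owned by the right side.
E' = π[a](π[a,y,c]((T ⋈[c=h] σ[h=6](U))))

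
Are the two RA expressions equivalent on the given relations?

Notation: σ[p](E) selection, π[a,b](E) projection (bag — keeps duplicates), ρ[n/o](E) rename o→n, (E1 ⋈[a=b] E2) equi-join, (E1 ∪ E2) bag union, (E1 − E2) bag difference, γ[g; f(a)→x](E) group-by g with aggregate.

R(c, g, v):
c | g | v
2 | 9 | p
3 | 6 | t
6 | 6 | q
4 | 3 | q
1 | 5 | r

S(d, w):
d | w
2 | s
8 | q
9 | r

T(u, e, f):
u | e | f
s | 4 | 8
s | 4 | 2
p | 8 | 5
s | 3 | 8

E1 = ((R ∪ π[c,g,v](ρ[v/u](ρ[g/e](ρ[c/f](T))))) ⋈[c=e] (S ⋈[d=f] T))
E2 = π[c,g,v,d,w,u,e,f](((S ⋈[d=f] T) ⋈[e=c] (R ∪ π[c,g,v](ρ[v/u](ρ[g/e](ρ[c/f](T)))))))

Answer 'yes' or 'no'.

E1 subexpression sizes:
  R → 5
  T → 4
  ρ[c/f](T) → 4
  ρ[g/e](ρ[c/f](T)) → 4
  ρ[v/u](ρ[g/e](ρ[c/f](T))) → 4
  π[c,g,v](ρ[v/u](ρ[g/e](ρ[c/f](T)))) → 4
  (R ∪ π[c,g,v](ρ[v/u](ρ[g/e](ρ[c/f](T))))) → 9
  S → 3
  T → 4
  (S ⋈[d=f] T) → 3
  ((R ∪ π[c,g,v](ρ[v/u](ρ[g/e](ρ[c/f](T))))) ⋈[c=e] (S ⋈[d=f] T)) → 3
E2 subexpression sizes:
  S → 3
  T → 4
  (S ⋈[d=f] T) → 3
  R → 5
  T → 4
  ρ[c/f](T) → 4
  ρ[g/e](ρ[c/f](T)) → 4
  ρ[v/u](ρ[g/e](ρ[c/f](T))) → 4
  π[c,g,v](ρ[v/u](ρ[g/e](ρ[c/f](T)))) → 4
  (R ∪ π[c,g,v](ρ[v/u](ρ[g/e](ρ[c/f](T))))) → 9
  ((S ⋈[d=f] T) ⋈[e=c] (R ∪ π[c,g,v](ρ[v/u](ρ[g/e](ρ[c/f](T)))))) → 3
  π[c,g,v,d,w,u,e,f](((S ⋈[d=f] T) ⋈[e=c] (R ∪ π[c,g,v](ρ[v/u](ρ[g/e](ρ[c/f](T))))))) → 3

E1 and E2 produce the same multiset:
c | g | v | d | w | u | e | f
3 | 6 | t | 8 | q | s | 3 | 8
4 | 3 | q | 2 | s | s | 4 | 2
4 | 3 | q | 8 | q | s | 4 | 8

yes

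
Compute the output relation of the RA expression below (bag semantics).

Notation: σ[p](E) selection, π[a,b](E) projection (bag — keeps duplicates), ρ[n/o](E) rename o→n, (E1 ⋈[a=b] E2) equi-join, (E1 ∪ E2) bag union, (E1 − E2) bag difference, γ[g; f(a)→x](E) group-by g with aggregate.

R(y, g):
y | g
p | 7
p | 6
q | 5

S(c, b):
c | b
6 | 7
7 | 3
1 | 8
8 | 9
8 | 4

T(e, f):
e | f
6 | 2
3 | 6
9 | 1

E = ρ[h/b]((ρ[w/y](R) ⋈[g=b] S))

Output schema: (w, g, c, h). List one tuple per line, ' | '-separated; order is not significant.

Row counts bottom-up:
  R → 3
  ρ[w/y](R) → 3
  S → 5
  (ρ[w/y](R) ⋈[g=b] S) → 1
  ρ[h/b]((ρ[w/y](R) ⋈[g=b] S)) → 1

== RESULT ==
w | g | c | h
p | 7 | 6 | 7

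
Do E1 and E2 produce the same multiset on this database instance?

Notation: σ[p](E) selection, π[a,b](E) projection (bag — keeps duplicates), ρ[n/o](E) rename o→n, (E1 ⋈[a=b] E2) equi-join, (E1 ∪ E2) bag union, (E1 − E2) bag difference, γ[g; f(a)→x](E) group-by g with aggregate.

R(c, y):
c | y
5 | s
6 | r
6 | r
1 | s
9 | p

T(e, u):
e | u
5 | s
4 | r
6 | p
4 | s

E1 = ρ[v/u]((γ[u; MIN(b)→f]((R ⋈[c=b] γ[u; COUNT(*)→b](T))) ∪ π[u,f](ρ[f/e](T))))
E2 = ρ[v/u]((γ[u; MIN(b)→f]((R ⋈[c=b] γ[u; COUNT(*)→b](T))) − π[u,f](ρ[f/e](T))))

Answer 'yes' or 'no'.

E1 row counts bottom-up:
  R → 5
  T → 4
  γ[u; COUNT(*)→b](T) → 3
  (R ⋈[c=b] γ[u; COUNT(*)→b](T)) → 2
  γ[u; MIN(b)→f]((R ⋈[c=b] γ[u; COUNT(*)→b](T))) → 2
  T → 4
  ρ[f/e](T) → 4
  π[u,f](ρ[f/e](T)) → 4
  (γ[u; MIN(b)→f]((R ⋈[c=b] γ[u; COUNT(*)→b](T))) ∪ π[u,f](ρ[f/e](T))) → 6
  ρ[v/u]((γ[u; MIN(b)→f]((R ⋈[c=b] γ[u; COUNT(*)→b](T))) ∪ π[u,f](ρ[f/e](T)))) → 6
E2 row counts bottom-up:
  R → 5
  T → 4
  γ[u; COUNT(*)→b](T) → 3
  (R ⋈[c=b] γ[u; COUNT(*)→b](T)) → 2
  γ[u; MIN(b)→f]((R ⋈[c=b] γ[u; COUNT(*)→b](T))) → 2
  T → 4
  ρ[f/e](T) → 4
  π[u,f](ρ[f/e](T)) → 4
  (γ[u; MIN(b)→f]((R ⋈[c=b] γ[u; COUNT(*)→b](T))) − π[u,f](ρ[f/e](T))) → 2
  ρ[v/u]((γ[u; MIN(b)→f]((R ⋈[c=b] γ[u; COUNT(*)→b](T))) − π[u,f](ρ[f/e](T)))) → 2

E1 result:
v | f
p | 1
p | 6
r | 1
r | 4
s | 4
s | 5
E2 result:
v | f
p | 1
r | 1
Witness: ('s', 4) appears 1× in E1 but 0× in E2.

no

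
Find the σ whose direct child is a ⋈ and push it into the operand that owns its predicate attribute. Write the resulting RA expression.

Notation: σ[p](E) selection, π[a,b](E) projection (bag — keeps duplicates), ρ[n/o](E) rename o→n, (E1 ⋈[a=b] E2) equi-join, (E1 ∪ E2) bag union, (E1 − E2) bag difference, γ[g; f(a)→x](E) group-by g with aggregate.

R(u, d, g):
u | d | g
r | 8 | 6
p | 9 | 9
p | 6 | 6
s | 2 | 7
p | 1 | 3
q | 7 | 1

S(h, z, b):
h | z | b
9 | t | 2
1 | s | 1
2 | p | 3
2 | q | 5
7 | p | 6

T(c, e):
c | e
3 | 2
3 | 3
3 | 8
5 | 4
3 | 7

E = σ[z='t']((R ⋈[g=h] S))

σ filters on z, owned by the right side.
E' = (R ⋈[g=h] σ[z='t'](S))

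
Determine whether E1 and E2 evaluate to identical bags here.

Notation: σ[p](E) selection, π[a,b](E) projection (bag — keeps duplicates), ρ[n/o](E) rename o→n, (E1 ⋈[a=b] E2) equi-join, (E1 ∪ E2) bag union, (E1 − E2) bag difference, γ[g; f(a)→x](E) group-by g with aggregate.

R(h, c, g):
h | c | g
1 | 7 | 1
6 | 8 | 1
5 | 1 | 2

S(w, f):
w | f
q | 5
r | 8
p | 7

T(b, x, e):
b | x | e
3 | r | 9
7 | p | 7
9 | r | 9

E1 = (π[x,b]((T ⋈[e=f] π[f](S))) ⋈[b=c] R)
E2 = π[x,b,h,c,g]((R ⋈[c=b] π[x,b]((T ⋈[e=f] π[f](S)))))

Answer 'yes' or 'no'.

E1 per-node cardinality:
  T → 3
  S → 3
  π[f](S) → 3
  (T ⋈[e=f] π[f](S)) → 1
  π[x,b]((T ⋈[e=f] π[f](S))) → 1
  R → 3
  (π[x,b]((T ⋈[e=f] π[f](S))) ⋈[b=c] R) → 1
E2 per-node cardinality:
  R → 3
  T → 3
  S → 3
  π[f](S) → 3
  (T ⋈[e=f] π[f](S)) → 1
  π[x,b]((T ⋈[e=f] π[f](S))) → 1
  (R ⋈[c=b] π[x,b]((T ⋈[e=f] π[f](S)))) → 1
  π[x,b,h,c,g]((R ⋈[c=b] π[x,b]((T ⋈[e=f] π[f](S))))) → 1

E1 and E2 produce the same multiset:
x | b | h | c | g
p | 7 | 1 | 7 | 1

yes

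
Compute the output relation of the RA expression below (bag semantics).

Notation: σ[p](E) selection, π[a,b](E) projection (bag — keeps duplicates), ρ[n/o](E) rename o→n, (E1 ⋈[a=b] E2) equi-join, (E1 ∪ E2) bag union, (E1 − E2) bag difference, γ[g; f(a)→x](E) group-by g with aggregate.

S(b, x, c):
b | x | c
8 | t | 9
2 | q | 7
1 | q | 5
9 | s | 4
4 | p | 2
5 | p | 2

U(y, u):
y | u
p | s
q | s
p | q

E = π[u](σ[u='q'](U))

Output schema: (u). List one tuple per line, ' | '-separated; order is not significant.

Row counts bottom-up:
  U → 3
  σ[u='q'](U) → 1
  π[u](σ[u='q'](U)) → 1

== RESULT ==
u
q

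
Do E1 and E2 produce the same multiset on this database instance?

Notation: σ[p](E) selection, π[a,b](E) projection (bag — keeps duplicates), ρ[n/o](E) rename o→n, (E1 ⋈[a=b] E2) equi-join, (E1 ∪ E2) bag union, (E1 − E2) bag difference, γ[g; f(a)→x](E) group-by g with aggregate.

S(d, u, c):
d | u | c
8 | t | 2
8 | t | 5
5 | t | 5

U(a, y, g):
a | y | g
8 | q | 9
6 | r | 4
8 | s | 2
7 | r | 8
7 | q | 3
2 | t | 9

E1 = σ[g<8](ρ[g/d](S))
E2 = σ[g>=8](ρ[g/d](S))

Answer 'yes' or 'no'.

E1 stepwise |·|:
  S → 3
  ρ[g/d](S) → 3
  σ[g<8](ρ[g/d](S)) → 1
E2 stepwise |·|:
  S → 3
  ρ[g/d](S) → 3
  σ[g>=8](ρ[g/d](S)) → 2

E1 result:
g | u | c
5 | t | 5
E2 result:
g | u | c
8 | t | 2
8 | t | 5
Witness: (8, 't', 2) appears 0× in E1 but 1× in E2.

no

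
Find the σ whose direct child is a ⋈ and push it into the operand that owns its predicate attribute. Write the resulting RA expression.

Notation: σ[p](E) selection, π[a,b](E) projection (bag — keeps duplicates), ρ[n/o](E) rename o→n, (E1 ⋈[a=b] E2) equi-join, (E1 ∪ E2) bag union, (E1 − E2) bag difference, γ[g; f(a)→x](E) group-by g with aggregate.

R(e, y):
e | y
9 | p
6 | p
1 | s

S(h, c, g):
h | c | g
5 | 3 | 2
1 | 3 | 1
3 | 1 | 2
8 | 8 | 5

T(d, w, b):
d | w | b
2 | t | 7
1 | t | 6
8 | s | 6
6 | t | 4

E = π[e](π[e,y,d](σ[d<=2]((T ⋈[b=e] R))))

σ filters on d, owned by the left side.
E' = π[e](π[e,y,d]((σ[d<=2](T) ⋈[b=e] R)))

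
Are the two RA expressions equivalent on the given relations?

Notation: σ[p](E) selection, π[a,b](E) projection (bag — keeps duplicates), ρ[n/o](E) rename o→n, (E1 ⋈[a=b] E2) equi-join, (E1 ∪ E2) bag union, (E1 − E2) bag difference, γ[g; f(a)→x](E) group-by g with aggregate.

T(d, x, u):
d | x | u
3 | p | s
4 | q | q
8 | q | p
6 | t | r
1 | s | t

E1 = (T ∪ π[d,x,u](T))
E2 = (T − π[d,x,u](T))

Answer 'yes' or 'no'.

E1 row counts bottom-up:
  T → 5
  T → 5
  π[d,x,u](T) → 5
  (T ∪ π[d,x,u](T)) → 10
E2 row counts bottom-up:
  T → 5
  T → 5
  π[d,x,u](T) → 5
  (T − π[d,x,u](T)) → 0

E1 result:
d | x | u
1 | s | t
1 | s | t
3 | p | s
3 | p | s
4 | q | q
4 | q | q
6 | t | r
6 | t | r
8 | q | p
8 | q | p
E2 result:
d | x | u
(0 rows)
Witness: (1, 's', 't') appears 2× in E1 but 0× in E2.

no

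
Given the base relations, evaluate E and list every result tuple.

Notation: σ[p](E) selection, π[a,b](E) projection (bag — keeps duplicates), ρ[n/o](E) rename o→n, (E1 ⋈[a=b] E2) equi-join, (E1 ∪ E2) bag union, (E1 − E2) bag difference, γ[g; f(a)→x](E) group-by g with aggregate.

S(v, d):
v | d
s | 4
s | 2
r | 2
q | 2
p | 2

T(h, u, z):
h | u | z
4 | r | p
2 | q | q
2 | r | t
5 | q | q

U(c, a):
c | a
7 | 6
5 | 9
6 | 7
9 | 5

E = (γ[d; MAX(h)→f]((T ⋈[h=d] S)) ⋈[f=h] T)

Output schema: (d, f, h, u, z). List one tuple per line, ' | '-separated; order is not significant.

Stepwise |·|:
  T → 4
  S → 5
  (T ⋈[h=d] S) → 9
  γ[d; MAX(h)→f]((T ⋈[h=d] S)) → 2
  T → 4
  (γ[d; MAX(h)→f]((T ⋈[h=d] S)) ⋈[f=h] T) → 3

== RESULT ==
d | f | h | u | z
2 | 2 | 2 | q | q
2 | 2 | 2 | r | t
4 | 4 | 4 | r | p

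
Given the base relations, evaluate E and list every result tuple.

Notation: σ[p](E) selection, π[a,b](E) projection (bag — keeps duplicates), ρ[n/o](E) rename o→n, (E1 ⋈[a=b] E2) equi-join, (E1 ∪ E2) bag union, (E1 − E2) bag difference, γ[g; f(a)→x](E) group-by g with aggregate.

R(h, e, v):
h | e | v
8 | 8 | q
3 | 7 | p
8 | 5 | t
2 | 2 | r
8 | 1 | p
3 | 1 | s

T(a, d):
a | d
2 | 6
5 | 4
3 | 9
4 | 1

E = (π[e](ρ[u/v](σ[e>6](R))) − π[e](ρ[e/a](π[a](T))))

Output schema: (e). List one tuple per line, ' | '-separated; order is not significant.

Row counts bottom-up:
  R → 6
  σ[e>6](R) → 2
  ρ[u/v](σ[e>6](R)) → 2
  π[e](ρ[u/v](σ[e>6](R))) → 2
  T → 4
  π[a](T) → 4
  ρ[e/a](π[a](T)) → 4
  π[e](ρ[e/a](π[a](T))) → 4
  (π[e](ρ[u/v](σ[e>6](R))) − π[e](ρ[e/a](π[a](T)))) → 2

== RESULT ==
e
7
8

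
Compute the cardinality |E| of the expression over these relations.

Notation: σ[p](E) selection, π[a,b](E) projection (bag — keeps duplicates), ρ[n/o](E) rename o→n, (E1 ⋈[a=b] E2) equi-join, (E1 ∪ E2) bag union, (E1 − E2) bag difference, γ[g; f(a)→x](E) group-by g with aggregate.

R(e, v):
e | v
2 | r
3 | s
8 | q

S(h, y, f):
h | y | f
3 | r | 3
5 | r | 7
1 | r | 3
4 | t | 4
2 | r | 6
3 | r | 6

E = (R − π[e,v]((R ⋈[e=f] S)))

Stepwise |·|:
  R → 3
  R → 3
  S → 6
  (R ⋈[e=f] S) → 2
  π[e,v]((R ⋈[e=f] S)) → 2
  (R − π[e,v]((R ⋈[e=f] S))) → 2

|E| = 2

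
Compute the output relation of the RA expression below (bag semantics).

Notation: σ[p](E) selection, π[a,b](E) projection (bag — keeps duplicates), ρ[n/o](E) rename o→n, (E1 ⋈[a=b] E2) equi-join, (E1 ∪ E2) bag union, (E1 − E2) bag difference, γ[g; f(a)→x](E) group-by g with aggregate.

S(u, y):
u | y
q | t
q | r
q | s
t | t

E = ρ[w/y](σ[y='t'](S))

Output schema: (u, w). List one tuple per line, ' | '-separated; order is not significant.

Subexpression sizes:
  S → 4
  σ[y='t'](S) → 2
  ρ[w/y](σ[y='t'](S)) → 2

== RESULT ==
u | w
q | t
t | t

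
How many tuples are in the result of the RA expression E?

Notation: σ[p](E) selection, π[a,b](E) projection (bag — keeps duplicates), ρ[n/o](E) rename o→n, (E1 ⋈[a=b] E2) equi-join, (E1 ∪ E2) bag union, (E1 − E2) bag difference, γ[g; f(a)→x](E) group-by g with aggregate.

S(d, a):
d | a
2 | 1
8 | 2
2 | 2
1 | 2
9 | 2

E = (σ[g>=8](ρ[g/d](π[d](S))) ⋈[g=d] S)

Stepwise |·|:
  S → 5
  π[d](S) → 5
  ρ[g/d](π[d](S)) → 5
  σ[g>=8](ρ[g/d](π[d](S))) → 2
  S → 5
  (σ[g>=8](ρ[g/d](π[d](S))) ⋈[g=d] S) → 2

|E| = 2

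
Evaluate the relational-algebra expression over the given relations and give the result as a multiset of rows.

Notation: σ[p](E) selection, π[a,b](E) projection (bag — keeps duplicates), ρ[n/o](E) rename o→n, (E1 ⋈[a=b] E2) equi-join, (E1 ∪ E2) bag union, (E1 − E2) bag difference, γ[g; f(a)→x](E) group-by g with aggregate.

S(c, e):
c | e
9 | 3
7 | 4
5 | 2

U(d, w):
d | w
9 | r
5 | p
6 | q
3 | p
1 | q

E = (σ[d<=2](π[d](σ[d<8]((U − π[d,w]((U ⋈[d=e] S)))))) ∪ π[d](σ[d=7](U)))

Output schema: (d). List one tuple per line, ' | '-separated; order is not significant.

Per-node cardinality:
  U → 5
  U → 5
  S → 3
  (U ⋈[d=e] S) → 1
  π[d,w]((U ⋈[d=e] S)) → 1
  (U − π[d,w]((U ⋈[d=e] S))) → 4
  σ[d<8]((U − π[d,w]((U ⋈[d=e] S)))) → 3
  π[d](σ[d<8]((U − π[d,w]((U ⋈[d=e] S))))) → 3
  σ[d<=2](π[d](σ[d<8]((U − π[d,w]((U ⋈[d=e] S)))))) → 1
  U → 5
  σ[d=7](U) → 0
  π[d](σ[d=7](U)) → 0
  (σ[d<=2](π[d](σ[d<8]((U − π[d,w]((U ⋈[d=e] S)))))) ∪ π[d](σ[d=7](U))) → 1

== RESULT ==
d
1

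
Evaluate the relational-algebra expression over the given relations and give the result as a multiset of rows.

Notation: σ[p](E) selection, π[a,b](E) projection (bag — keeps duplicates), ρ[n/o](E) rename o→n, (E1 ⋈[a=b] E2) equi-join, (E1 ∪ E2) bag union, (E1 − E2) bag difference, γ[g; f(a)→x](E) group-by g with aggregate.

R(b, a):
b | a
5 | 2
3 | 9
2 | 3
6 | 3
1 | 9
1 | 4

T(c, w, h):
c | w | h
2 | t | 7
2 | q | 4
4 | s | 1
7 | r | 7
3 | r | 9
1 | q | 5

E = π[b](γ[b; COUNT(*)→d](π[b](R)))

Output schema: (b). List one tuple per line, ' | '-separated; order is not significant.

Stepwise |·|:
  R → 6
  π[b](R) → 6
  γ[b; COUNT(*)→d](π[b](R)) → 5
  π[b](γ[b; COUNT(*)→d](π[b](R))) → 5

== RESULT ==
b
1
2
3
5
6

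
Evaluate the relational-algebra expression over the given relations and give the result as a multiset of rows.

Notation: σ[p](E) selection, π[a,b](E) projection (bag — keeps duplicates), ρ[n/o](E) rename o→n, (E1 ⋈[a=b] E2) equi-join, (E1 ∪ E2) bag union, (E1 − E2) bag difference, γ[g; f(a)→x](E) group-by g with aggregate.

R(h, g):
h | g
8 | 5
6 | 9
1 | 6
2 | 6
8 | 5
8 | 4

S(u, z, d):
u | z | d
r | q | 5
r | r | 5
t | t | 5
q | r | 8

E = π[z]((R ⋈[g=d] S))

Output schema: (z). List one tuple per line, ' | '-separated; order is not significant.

Stepwise |·|:
  R → 6
  S → 4
  (R ⋈[g=d] S) → 6
  π[z]((R ⋈[g=d] S)) → 6

== RESULT ==
z
q
q
r
r
t
t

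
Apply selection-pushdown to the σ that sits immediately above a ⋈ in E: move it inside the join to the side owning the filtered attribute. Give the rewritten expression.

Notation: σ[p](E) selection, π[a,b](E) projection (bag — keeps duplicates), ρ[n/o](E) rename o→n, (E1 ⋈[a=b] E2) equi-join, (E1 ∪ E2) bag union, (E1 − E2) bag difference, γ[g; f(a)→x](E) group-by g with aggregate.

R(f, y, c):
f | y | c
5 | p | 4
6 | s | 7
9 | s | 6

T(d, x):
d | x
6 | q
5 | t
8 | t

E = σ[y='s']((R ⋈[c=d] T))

σ filters on y, owned by the left side.
E' = (σ[y='s'](R) ⋈[c=d] T)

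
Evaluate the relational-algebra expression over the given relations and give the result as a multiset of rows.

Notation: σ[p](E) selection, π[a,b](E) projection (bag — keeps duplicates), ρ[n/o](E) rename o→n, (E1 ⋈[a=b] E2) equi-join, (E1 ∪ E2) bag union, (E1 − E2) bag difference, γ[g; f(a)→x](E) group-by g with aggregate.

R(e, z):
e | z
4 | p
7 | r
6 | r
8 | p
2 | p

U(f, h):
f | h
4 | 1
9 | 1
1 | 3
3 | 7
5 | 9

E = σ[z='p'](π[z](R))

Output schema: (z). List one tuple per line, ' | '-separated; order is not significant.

Row counts bottom-up:
  R → 5
  π[z](R) → 5
  σ[z='p'](π[z](R)) → 3

== RESULT ==
z
p
p
p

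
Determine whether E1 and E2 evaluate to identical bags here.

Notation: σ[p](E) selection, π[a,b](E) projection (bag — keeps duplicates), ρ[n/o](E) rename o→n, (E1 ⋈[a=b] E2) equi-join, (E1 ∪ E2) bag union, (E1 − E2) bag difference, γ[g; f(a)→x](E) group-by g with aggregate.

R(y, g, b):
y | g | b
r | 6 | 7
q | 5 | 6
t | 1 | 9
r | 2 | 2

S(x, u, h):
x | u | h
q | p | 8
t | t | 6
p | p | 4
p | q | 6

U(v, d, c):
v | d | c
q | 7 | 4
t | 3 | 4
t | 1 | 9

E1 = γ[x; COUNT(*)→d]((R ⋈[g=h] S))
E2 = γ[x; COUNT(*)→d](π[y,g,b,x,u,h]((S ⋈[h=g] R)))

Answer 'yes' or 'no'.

E1 per-node cardinality:
  R → 4
  S → 4
  (R ⋈[g=h] S) → 2
  γ[x; COUNT(*)→d]((R ⋈[g=h] S)) → 2
E2 per-node cardinality:
  S → 4
  R → 4
  (S ⋈[h=g] R) → 2
  π[y,g,b,x,u,h]((S ⋈[h=g] R)) → 2
  γ[x; COUNT(*)→d](π[y,g,b,x,u,h]((S ⋈[h=g] R))) → 2

E1 and E2 produce the same multiset:
x | d
p | 1
t | 1

yes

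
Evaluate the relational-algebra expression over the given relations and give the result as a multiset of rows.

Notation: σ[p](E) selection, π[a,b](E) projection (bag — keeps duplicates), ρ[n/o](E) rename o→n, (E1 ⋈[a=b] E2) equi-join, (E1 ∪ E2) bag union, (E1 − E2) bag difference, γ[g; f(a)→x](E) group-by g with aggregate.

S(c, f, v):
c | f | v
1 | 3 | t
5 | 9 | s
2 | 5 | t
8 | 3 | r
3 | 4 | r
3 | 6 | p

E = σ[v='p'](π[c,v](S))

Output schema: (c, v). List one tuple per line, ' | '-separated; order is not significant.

Stepwise |·|:
  S → 6
  π[c,v](S) → 6
  σ[v='p'](π[c,v](S)) → 1

== RESULT ==
c | v
3 | p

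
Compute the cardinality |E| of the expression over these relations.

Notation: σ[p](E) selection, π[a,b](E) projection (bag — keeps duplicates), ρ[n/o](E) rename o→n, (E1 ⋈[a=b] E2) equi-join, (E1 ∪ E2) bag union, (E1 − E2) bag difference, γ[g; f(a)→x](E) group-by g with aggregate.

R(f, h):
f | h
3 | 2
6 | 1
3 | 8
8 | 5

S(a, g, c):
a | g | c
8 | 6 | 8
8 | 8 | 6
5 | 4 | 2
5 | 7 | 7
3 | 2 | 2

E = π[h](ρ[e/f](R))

Per-node cardinality:
  R → 4
  ρ[e/f](R) → 4
  π[h](ρ[e/f](R)) → 4

|E| = 4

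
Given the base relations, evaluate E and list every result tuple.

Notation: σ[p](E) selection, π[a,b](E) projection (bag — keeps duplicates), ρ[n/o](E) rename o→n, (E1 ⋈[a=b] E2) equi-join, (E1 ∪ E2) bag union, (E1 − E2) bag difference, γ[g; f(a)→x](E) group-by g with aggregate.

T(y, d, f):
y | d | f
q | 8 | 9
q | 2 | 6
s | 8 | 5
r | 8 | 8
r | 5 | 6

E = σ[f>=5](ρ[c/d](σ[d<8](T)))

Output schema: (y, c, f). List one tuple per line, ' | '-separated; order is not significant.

Row counts bottom-up:
  T → 5
  σ[d<8](T) → 2
  ρ[c/d](σ[d<8](T)) → 2
  σ[f>=5](ρ[c/d](σ[d<8](T))) → 2

== RESULT ==
y | c | f
q | 2 | 6
r | 5 | 6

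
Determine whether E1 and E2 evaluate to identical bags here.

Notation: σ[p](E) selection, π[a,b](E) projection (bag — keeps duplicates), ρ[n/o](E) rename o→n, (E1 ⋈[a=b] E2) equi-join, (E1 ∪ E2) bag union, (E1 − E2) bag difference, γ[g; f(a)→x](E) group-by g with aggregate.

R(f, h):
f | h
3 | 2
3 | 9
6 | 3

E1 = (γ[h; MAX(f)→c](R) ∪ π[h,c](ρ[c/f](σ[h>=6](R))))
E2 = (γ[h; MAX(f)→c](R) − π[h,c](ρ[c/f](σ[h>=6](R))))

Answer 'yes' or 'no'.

E1 stepwise |·|:
  R → 3
  γ[h; MAX(f)→c](R) → 3
  R → 3
  σ[h>=6](R) → 1
  ρ[c/f](σ[h>=6](R)) → 1
  π[h,c](ρ[c/f](σ[h>=6](R))) → 1
  (γ[h; MAX(f)→c](R) ∪ π[h,c](ρ[c/f](σ[h>=6](R)))) → 4
E2 stepwise |·|:
  R → 3
  γ[h; MAX(f)→c](R) → 3
  R → 3
  σ[h>=6](R) → 1
  ρ[c/f](σ[h>=6](R)) → 1
  π[h,c](ρ[c/f](σ[h>=6](R))) → 1
  (γ[h; MAX(f)→c](R) − π[h,c](ρ[c/f](σ[h>=6](R)))) → 2

E1 result:
h | c
2 | 3
3 | 6
9 | 3
9 | 3
E2 result:
h | c
2 | 3
3 | 6
Witness: (9, 3) appears 2× in E1 but 0× in E2.

no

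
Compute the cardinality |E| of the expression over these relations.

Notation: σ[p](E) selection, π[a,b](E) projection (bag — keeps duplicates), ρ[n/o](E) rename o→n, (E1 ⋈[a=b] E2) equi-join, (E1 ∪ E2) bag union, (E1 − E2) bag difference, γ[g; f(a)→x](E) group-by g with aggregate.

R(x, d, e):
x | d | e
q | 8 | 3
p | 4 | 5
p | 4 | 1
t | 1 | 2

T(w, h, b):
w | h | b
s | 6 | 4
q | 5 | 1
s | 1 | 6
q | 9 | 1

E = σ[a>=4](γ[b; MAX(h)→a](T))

Subexpression sizes:
  T → 4
  γ[b; MAX(h)→a](T) → 3
  σ[a>=4](γ[b; MAX(h)→a](T)) → 2

|E| = 2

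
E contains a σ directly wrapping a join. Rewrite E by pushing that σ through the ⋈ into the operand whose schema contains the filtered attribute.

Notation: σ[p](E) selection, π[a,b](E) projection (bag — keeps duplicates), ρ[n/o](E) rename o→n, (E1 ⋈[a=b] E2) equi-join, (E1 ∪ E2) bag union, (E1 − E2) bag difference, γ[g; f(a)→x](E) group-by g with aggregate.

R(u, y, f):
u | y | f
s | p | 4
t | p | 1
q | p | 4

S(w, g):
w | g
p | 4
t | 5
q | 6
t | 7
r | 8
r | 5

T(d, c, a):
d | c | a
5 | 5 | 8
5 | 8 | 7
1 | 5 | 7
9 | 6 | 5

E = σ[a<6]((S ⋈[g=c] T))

σ filters on a, owned by the right side.
E' = (S ⋈[g=c] σ[a<6](T))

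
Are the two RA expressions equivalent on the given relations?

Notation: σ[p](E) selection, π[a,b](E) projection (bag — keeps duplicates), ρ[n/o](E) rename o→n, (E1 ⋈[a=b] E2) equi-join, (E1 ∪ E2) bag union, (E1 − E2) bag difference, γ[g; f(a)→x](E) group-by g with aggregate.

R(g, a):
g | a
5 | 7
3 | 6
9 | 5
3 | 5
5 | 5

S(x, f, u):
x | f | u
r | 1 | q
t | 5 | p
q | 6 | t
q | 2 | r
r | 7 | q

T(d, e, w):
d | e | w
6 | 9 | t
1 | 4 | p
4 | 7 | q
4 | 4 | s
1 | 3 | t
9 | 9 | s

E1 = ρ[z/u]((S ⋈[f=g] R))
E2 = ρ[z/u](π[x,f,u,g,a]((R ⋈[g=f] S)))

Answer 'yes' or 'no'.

E1 per-node cardinality:
  S → 5
  R → 5
  (S ⋈[f=g] R) → 2
  ρ[z/u]((S ⋈[f=g] R)) → 2
E2 per-node cardinality:
  R → 5
  S → 5
  (R ⋈[g=f] S) → 2
  π[x,f,u,g,a]((R ⋈[g=f] S)) → 2
  ρ[z/u](π[x,f,u,g,a]((R ⋈[g=f] S))) → 2

E1 and E2 produce the same multiset:
x | f | z | g | a
t | 5 | p | 5 | 5
t | 5 | p | 5 | 7

yes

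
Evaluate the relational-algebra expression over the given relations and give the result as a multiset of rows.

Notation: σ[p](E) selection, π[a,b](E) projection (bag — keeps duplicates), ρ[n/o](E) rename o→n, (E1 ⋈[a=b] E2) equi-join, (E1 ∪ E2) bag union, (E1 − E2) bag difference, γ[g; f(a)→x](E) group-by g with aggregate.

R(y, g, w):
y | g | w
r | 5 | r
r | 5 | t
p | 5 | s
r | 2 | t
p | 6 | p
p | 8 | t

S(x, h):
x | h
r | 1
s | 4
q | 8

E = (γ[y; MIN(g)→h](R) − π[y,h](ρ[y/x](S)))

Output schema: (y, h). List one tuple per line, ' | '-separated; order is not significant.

Per-node cardinality:
  R → 6
  γ[y; MIN(g)→h](R) → 2
  S → 3
  ρ[y/x](S) → 3
  π[y,h](ρ[y/x](S)) → 3
  (γ[y; MIN(g)→h](R) − π[y,h](ρ[y/x](S))) → 2

== RESULT ==
y | h
p | 5
r | 2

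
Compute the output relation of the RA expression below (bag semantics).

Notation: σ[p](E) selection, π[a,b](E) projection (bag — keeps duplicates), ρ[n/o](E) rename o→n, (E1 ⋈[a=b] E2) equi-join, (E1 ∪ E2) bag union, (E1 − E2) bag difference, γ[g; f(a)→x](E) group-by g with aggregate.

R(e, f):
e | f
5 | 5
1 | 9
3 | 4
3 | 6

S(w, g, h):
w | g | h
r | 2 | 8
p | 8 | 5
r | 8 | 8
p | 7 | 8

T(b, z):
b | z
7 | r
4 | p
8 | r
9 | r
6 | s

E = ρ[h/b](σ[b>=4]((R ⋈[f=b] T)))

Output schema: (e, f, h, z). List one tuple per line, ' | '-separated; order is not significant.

Row counts bottom-up:
  R → 4
  T → 5
  (R ⋈[f=b] T) → 3
  σ[b>=4]((R ⋈[f=b] T)) → 3
  ρ[h/b](σ[b>=4]((R ⋈[f=b] T))) → 3

== RESULT ==
e | f | h | z
1 | 9 | 9 | r
3 | 4 | 4 | p
3 | 6 | 6 | s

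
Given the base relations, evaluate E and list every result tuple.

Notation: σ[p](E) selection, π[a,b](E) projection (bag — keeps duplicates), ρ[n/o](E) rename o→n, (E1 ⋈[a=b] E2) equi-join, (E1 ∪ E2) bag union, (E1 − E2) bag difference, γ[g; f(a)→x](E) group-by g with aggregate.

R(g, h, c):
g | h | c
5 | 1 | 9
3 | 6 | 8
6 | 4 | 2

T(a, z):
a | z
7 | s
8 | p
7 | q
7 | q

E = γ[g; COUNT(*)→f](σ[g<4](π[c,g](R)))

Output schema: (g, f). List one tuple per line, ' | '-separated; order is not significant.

Per-node cardinality:
  R → 3
  π[c,g](R) → 3
  σ[g<4](π[c,g](R)) → 1
  γ[g; COUNT(*)→f](σ[g<4](π[c,g](R))) → 1

== RESULT ==
g | f
3 | 1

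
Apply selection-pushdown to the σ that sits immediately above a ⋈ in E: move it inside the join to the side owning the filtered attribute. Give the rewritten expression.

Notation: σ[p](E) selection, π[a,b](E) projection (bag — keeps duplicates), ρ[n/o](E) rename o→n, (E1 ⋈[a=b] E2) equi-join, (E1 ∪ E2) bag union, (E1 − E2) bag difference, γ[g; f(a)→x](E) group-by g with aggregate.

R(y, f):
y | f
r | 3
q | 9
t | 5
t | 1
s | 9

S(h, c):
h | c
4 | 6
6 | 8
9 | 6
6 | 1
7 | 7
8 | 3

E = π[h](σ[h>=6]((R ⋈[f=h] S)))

σ filters on h, owned by the right side.
E' = π[h]((R ⋈[f=h] σ[h>=6](S)))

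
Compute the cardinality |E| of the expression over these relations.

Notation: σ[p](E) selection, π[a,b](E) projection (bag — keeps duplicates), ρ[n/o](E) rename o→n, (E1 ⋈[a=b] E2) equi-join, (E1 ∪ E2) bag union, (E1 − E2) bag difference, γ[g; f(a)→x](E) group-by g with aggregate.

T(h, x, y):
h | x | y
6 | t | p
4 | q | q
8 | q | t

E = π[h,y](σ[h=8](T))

Stepwise |·|:
  T → 3
  σ[h=8](T) → 1
  π[h,y](σ[h=8](T)) → 1

|E| = 1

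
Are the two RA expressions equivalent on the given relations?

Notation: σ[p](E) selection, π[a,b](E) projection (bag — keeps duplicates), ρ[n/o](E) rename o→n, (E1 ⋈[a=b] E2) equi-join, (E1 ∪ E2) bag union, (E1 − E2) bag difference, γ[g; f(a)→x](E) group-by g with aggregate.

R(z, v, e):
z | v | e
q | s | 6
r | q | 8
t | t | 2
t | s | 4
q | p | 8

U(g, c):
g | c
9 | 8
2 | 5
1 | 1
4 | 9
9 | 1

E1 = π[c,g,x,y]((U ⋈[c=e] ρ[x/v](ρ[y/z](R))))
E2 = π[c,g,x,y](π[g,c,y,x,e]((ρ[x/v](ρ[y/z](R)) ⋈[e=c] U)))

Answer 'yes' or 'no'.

E1 per-node cardinality:
  U → 5
  R → 5
  ρ[y/z](R) → 5
  ρ[x/v](ρ[y/z](R)) → 5
  (U ⋈[c=e] ρ[x/v](ρ[y/z](R))) → 2
  π[c,g,x,y]((U ⋈[c=e] ρ[x/v](ρ[y/z](R)))) → 2
E2 per-node cardinality:
  R → 5
  ρ[y/z](R) → 5
  ρ[x/v](ρ[y/z](R)) → 5
  U → 5
  (ρ[x/v](ρ[y/z](R)) ⋈[e=c] U) → 2
  π[g,c,y,x,e]((ρ[x/v](ρ[y/z](R)) ⋈[e=c] U)) → 2
  π[c,g,x,y](π[g,c,y,x,e]((ρ[x/v](ρ[y/z](R)) ⋈[e=c] U))) → 2

E1 and E2 produce the same multiset:
c | g | x | y
8 | 9 | p | q
8 | 9 | q | r

yes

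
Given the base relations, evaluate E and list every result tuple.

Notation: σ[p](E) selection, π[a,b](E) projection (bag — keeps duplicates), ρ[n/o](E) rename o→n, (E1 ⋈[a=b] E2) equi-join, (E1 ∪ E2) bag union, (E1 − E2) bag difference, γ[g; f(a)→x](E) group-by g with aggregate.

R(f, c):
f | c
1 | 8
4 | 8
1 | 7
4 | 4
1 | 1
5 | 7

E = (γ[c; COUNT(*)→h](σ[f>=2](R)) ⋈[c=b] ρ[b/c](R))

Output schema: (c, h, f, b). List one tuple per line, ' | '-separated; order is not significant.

Subexpression sizes:
  R → 6
  σ[f>=2](R) → 3
  γ[c; COUNT(*)→h](σ[f>=2](R)) → 3
  R → 6
  ρ[b/c](R) → 6
  (γ[c; COUNT(*)→h](σ[f>=2](R)) ⋈[c=b] ρ[b/c](R)) → 5

== RESULT ==
c | h | f | b
4 | 1 | 4 | 4
7 | 1 | 1 | 7
7 | 1 | 5 | 7
8 | 1 | 1 | 8
8 | 1 | 4 | 8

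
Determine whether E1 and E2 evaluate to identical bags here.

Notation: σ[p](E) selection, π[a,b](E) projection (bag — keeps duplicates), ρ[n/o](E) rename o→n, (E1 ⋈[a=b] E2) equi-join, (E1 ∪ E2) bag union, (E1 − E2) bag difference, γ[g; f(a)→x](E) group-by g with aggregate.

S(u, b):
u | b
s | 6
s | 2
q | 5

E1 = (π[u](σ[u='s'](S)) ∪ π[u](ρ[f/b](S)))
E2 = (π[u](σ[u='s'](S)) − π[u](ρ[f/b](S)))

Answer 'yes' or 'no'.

E1 per-node cardinality:
  S → 3
  σ[u='s'](S) → 2
  π[u](σ[u='s'](S)) → 2
  S → 3
  ρ[f/b](S) → 3
  π[u](ρ[f/b](S)) → 3
  (π[u](σ[u='s'](S)) ∪ π[u](ρ[f/b](S))) → 5
E2 per-node cardinality:
  S → 3
  σ[u='s'](S) → 2
  π[u](σ[u='s'](S)) → 2
  S → 3
  ρ[f/b](S) → 3
  π[u](ρ[f/b](S)) → 3
  (π[u](σ[u='s'](S)) − π[u](ρ[f/b](S))) → 0

E1 result:
u
q
s
s
s
s
E2 result:
u
(0 rows)
Witness: ('q',) appears 1× in E1 but 0× in E2.

no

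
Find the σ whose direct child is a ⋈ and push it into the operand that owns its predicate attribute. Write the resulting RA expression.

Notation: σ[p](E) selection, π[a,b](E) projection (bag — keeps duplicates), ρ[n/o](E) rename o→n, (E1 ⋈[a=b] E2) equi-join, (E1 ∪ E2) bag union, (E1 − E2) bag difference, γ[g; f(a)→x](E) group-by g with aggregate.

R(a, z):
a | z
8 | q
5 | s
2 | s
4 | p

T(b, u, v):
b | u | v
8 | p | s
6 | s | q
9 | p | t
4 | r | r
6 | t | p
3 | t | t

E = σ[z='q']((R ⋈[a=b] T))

σ filters on z, owned by the left side.
E' = (σ[z='q'](R) ⋈[a=b] T)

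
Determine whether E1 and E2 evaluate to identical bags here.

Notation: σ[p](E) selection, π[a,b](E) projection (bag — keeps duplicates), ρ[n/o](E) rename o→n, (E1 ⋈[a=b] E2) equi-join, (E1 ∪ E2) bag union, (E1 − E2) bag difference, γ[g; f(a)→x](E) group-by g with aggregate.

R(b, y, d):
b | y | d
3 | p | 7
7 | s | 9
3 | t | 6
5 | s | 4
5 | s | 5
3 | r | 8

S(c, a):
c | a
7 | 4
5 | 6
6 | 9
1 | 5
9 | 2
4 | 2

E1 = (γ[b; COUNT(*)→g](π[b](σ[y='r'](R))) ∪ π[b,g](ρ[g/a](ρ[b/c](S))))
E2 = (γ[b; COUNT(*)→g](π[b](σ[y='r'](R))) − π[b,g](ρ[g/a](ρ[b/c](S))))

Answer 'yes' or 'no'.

E1 subexpression sizes:
  R → 6
  σ[y='r'](R) → 1
  π[b](σ[y='r'](R)) → 1
  γ[b; COUNT(*)→g](π[b](σ[y='r'](R))) → 1
  S → 6
  ρ[b/c](S) → 6
  ρ[g/a](ρ[b/c](S)) → 6
  π[b,g](ρ[g/a](ρ[b/c](S))) → 6
  (γ[b; COUNT(*)→g](π[b](σ[y='r'](R))) ∪ π[b,g](ρ[g/a](ρ[b/c](S)))) → 7
E2 subexpression sizes:
  R → 6
  σ[y='r'](R) → 1
  π[b](σ[y='r'](R)) → 1
  γ[b; COUNT(*)→g](π[b](σ[y='r'](R))) → 1
  S → 6
  ρ[b/c](S) → 6
  ρ[g/a](ρ[b/c](S)) → 6
  π[b,g](ρ[g/a](ρ[b/c](S))) → 6
  (γ[b; COUNT(*)→g](π[b](σ[y='r'](R))) − π[b,g](ρ[g/a](ρ[b/c](S)))) → 1

E1 result:
b | g
1 | 5
3 | 1
4 | 2
5 | 6
6 | 9
7 | 4
9 | 2
E2 result:
b | g
3 | 1
Witness: (7, 4) appears 1× in E1 but 0× in E2.

no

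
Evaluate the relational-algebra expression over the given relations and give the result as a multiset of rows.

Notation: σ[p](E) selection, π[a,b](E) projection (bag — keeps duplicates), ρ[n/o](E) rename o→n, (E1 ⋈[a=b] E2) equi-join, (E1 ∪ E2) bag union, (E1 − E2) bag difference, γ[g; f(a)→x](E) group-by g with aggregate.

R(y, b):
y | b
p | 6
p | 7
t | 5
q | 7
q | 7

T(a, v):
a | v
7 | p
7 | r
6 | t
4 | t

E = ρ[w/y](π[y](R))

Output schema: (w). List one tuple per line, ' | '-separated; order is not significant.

Subexpression sizes:
  R → 5
  π[y](R) → 5
  ρ[w/y](π[y](R)) → 5

== RESULT ==
w
p
p
q
q
t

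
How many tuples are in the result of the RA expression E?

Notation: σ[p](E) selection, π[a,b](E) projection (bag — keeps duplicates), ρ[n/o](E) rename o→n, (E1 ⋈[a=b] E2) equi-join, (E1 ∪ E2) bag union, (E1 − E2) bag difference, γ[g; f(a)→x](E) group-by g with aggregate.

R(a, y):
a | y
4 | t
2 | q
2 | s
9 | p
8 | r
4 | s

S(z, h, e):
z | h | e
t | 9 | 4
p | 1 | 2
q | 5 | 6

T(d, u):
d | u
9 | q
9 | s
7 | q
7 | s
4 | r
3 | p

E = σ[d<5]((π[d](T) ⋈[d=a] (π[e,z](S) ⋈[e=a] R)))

Per-node cardinality:
  T → 6
  π[d](T) → 6
  S → 3
  π[e,z](S) → 3
  R → 6
  (π[e,z](S) ⋈[e=a] R) → 4
  (π[d](T) ⋈[d=a] (π[e,z](S) ⋈[e=a] R)) → 2
  σ[d<5]((π[d](T) ⋈[d=a] (π[e,z](S) ⋈[e=a] R))) → 2

|E| = 2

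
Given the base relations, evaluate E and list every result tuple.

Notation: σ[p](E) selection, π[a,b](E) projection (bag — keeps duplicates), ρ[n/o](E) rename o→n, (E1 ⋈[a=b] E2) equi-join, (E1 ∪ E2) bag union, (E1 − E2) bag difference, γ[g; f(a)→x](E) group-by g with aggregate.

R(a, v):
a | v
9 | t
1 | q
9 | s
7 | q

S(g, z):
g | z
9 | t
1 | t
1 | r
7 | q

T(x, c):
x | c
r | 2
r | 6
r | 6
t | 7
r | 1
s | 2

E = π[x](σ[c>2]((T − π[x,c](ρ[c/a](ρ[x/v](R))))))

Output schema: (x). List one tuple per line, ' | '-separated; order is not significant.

Row counts bottom-up:
  T → 6
  R → 4
  ρ[x/v](R) → 4
  ρ[c/a](ρ[x/v](R)) → 4
  π[x,c](ρ[c/a](ρ[x/v](R))) → 4
  (T − π[x,c](ρ[c/a](ρ[x/v](R)))) → 6
  σ[c>2]((T − π[x,c](ρ[c/a](ρ[x/v](R))))) → 3
  π[x](σ[c>2]((T − π[x,c](ρ[c/a](ρ[x/v](R)))))) → 3

== RESULT ==
x
r
r
t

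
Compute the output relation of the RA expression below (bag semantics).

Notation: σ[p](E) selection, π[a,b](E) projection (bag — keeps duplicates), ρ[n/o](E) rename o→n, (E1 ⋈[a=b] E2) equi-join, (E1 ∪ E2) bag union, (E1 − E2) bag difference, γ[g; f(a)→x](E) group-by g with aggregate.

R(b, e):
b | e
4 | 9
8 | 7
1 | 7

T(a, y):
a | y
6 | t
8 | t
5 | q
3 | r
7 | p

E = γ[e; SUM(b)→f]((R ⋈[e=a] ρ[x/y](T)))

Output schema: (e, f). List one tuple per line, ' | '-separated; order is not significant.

Stepwise |·|:
  R → 3
  T → 5
  ρ[x/y](T) → 5
  (R ⋈[e=a] ρ[x/y](T)) → 2
  γ[e; SUM(b)→f]((R ⋈[e=a] ρ[x/y](T))) → 1

== RESULT ==
e | f
7 | 9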